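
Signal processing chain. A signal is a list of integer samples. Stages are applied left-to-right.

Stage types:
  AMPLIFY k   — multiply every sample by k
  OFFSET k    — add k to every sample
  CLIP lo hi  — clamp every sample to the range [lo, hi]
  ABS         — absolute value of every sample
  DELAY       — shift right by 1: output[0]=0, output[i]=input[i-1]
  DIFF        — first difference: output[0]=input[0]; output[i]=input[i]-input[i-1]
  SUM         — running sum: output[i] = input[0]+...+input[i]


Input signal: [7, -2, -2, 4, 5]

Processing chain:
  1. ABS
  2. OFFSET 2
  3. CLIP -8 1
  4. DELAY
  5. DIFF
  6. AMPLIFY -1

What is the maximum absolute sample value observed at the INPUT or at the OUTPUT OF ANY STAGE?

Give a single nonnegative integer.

Input: [7, -2, -2, 4, 5] (max |s|=7)
Stage 1 (ABS): |7|=7, |-2|=2, |-2|=2, |4|=4, |5|=5 -> [7, 2, 2, 4, 5] (max |s|=7)
Stage 2 (OFFSET 2): 7+2=9, 2+2=4, 2+2=4, 4+2=6, 5+2=7 -> [9, 4, 4, 6, 7] (max |s|=9)
Stage 3 (CLIP -8 1): clip(9,-8,1)=1, clip(4,-8,1)=1, clip(4,-8,1)=1, clip(6,-8,1)=1, clip(7,-8,1)=1 -> [1, 1, 1, 1, 1] (max |s|=1)
Stage 4 (DELAY): [0, 1, 1, 1, 1] = [0, 1, 1, 1, 1] -> [0, 1, 1, 1, 1] (max |s|=1)
Stage 5 (DIFF): s[0]=0, 1-0=1, 1-1=0, 1-1=0, 1-1=0 -> [0, 1, 0, 0, 0] (max |s|=1)
Stage 6 (AMPLIFY -1): 0*-1=0, 1*-1=-1, 0*-1=0, 0*-1=0, 0*-1=0 -> [0, -1, 0, 0, 0] (max |s|=1)
Overall max amplitude: 9

Answer: 9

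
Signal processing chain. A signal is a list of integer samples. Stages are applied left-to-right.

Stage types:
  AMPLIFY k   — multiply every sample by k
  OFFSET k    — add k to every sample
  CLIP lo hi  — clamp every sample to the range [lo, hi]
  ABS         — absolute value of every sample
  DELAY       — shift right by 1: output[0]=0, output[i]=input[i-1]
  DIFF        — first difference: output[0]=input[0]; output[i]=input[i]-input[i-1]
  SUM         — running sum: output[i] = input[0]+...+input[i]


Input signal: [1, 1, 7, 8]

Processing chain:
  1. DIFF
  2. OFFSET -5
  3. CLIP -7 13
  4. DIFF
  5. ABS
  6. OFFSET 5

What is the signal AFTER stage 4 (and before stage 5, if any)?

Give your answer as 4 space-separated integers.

Answer: -4 -1 6 -5

Derivation:
Input: [1, 1, 7, 8]
Stage 1 (DIFF): s[0]=1, 1-1=0, 7-1=6, 8-7=1 -> [1, 0, 6, 1]
Stage 2 (OFFSET -5): 1+-5=-4, 0+-5=-5, 6+-5=1, 1+-5=-4 -> [-4, -5, 1, -4]
Stage 3 (CLIP -7 13): clip(-4,-7,13)=-4, clip(-5,-7,13)=-5, clip(1,-7,13)=1, clip(-4,-7,13)=-4 -> [-4, -5, 1, -4]
Stage 4 (DIFF): s[0]=-4, -5--4=-1, 1--5=6, -4-1=-5 -> [-4, -1, 6, -5]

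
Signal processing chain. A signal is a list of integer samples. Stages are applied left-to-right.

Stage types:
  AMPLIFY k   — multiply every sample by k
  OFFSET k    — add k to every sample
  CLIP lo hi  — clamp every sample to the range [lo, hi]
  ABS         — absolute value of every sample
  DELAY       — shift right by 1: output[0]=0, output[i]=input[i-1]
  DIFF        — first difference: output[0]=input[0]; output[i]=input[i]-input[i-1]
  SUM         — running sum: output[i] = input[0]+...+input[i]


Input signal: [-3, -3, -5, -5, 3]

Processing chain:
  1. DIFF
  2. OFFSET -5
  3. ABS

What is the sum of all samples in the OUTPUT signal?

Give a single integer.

Input: [-3, -3, -5, -5, 3]
Stage 1 (DIFF): s[0]=-3, -3--3=0, -5--3=-2, -5--5=0, 3--5=8 -> [-3, 0, -2, 0, 8]
Stage 2 (OFFSET -5): -3+-5=-8, 0+-5=-5, -2+-5=-7, 0+-5=-5, 8+-5=3 -> [-8, -5, -7, -5, 3]
Stage 3 (ABS): |-8|=8, |-5|=5, |-7|=7, |-5|=5, |3|=3 -> [8, 5, 7, 5, 3]
Output sum: 28

Answer: 28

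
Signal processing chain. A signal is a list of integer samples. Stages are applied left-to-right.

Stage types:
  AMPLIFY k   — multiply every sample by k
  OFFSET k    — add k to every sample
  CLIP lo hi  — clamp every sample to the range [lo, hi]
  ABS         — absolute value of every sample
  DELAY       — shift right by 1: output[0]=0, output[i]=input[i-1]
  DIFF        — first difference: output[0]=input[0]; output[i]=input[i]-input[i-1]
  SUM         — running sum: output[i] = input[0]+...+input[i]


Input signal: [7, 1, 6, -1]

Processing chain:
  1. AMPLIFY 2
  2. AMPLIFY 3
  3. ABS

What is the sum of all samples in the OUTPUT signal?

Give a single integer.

Answer: 90

Derivation:
Input: [7, 1, 6, -1]
Stage 1 (AMPLIFY 2): 7*2=14, 1*2=2, 6*2=12, -1*2=-2 -> [14, 2, 12, -2]
Stage 2 (AMPLIFY 3): 14*3=42, 2*3=6, 12*3=36, -2*3=-6 -> [42, 6, 36, -6]
Stage 3 (ABS): |42|=42, |6|=6, |36|=36, |-6|=6 -> [42, 6, 36, 6]
Output sum: 90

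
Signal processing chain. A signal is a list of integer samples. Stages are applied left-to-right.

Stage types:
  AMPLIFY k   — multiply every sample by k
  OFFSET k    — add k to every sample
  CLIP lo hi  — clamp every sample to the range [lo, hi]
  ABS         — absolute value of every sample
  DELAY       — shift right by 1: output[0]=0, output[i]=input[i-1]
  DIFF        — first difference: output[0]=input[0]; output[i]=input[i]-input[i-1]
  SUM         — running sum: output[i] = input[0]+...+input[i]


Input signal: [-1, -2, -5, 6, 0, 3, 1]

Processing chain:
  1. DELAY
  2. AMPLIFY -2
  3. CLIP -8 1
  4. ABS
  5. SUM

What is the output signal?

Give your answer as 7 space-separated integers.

Input: [-1, -2, -5, 6, 0, 3, 1]
Stage 1 (DELAY): [0, -1, -2, -5, 6, 0, 3] = [0, -1, -2, -5, 6, 0, 3] -> [0, -1, -2, -5, 6, 0, 3]
Stage 2 (AMPLIFY -2): 0*-2=0, -1*-2=2, -2*-2=4, -5*-2=10, 6*-2=-12, 0*-2=0, 3*-2=-6 -> [0, 2, 4, 10, -12, 0, -6]
Stage 3 (CLIP -8 1): clip(0,-8,1)=0, clip(2,-8,1)=1, clip(4,-8,1)=1, clip(10,-8,1)=1, clip(-12,-8,1)=-8, clip(0,-8,1)=0, clip(-6,-8,1)=-6 -> [0, 1, 1, 1, -8, 0, -6]
Stage 4 (ABS): |0|=0, |1|=1, |1|=1, |1|=1, |-8|=8, |0|=0, |-6|=6 -> [0, 1, 1, 1, 8, 0, 6]
Stage 5 (SUM): sum[0..0]=0, sum[0..1]=1, sum[0..2]=2, sum[0..3]=3, sum[0..4]=11, sum[0..5]=11, sum[0..6]=17 -> [0, 1, 2, 3, 11, 11, 17]

Answer: 0 1 2 3 11 11 17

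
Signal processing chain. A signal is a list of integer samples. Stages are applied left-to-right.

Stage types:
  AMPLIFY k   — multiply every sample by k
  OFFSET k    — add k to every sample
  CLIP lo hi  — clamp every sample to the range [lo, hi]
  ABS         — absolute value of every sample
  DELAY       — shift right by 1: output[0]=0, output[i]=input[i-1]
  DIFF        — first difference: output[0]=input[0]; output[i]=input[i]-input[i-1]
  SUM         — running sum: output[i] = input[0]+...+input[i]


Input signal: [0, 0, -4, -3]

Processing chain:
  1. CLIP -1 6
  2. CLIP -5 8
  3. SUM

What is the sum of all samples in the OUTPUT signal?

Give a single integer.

Answer: -3

Derivation:
Input: [0, 0, -4, -3]
Stage 1 (CLIP -1 6): clip(0,-1,6)=0, clip(0,-1,6)=0, clip(-4,-1,6)=-1, clip(-3,-1,6)=-1 -> [0, 0, -1, -1]
Stage 2 (CLIP -5 8): clip(0,-5,8)=0, clip(0,-5,8)=0, clip(-1,-5,8)=-1, clip(-1,-5,8)=-1 -> [0, 0, -1, -1]
Stage 3 (SUM): sum[0..0]=0, sum[0..1]=0, sum[0..2]=-1, sum[0..3]=-2 -> [0, 0, -1, -2]
Output sum: -3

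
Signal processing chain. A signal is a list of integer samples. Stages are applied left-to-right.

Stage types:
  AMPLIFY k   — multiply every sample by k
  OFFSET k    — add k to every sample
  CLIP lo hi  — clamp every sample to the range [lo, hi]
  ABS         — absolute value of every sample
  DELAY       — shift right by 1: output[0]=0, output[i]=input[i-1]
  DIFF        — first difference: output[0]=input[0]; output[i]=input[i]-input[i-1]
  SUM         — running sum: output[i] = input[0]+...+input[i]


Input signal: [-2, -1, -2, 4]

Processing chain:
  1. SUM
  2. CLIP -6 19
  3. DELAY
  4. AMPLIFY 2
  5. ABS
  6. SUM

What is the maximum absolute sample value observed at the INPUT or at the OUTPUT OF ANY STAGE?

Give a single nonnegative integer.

Answer: 20

Derivation:
Input: [-2, -1, -2, 4] (max |s|=4)
Stage 1 (SUM): sum[0..0]=-2, sum[0..1]=-3, sum[0..2]=-5, sum[0..3]=-1 -> [-2, -3, -5, -1] (max |s|=5)
Stage 2 (CLIP -6 19): clip(-2,-6,19)=-2, clip(-3,-6,19)=-3, clip(-5,-6,19)=-5, clip(-1,-6,19)=-1 -> [-2, -3, -5, -1] (max |s|=5)
Stage 3 (DELAY): [0, -2, -3, -5] = [0, -2, -3, -5] -> [0, -2, -3, -5] (max |s|=5)
Stage 4 (AMPLIFY 2): 0*2=0, -2*2=-4, -3*2=-6, -5*2=-10 -> [0, -4, -6, -10] (max |s|=10)
Stage 5 (ABS): |0|=0, |-4|=4, |-6|=6, |-10|=10 -> [0, 4, 6, 10] (max |s|=10)
Stage 6 (SUM): sum[0..0]=0, sum[0..1]=4, sum[0..2]=10, sum[0..3]=20 -> [0, 4, 10, 20] (max |s|=20)
Overall max amplitude: 20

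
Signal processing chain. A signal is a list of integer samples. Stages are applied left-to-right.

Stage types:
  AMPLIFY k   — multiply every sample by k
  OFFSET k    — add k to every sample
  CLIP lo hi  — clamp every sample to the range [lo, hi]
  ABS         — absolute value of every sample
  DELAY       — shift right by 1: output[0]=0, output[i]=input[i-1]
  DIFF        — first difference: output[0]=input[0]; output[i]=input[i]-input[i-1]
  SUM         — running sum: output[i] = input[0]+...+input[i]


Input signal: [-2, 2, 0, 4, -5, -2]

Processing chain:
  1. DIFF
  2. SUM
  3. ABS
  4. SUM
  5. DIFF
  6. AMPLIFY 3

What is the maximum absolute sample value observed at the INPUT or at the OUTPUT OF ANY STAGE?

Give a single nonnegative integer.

Answer: 15

Derivation:
Input: [-2, 2, 0, 4, -5, -2] (max |s|=5)
Stage 1 (DIFF): s[0]=-2, 2--2=4, 0-2=-2, 4-0=4, -5-4=-9, -2--5=3 -> [-2, 4, -2, 4, -9, 3] (max |s|=9)
Stage 2 (SUM): sum[0..0]=-2, sum[0..1]=2, sum[0..2]=0, sum[0..3]=4, sum[0..4]=-5, sum[0..5]=-2 -> [-2, 2, 0, 4, -5, -2] (max |s|=5)
Stage 3 (ABS): |-2|=2, |2|=2, |0|=0, |4|=4, |-5|=5, |-2|=2 -> [2, 2, 0, 4, 5, 2] (max |s|=5)
Stage 4 (SUM): sum[0..0]=2, sum[0..1]=4, sum[0..2]=4, sum[0..3]=8, sum[0..4]=13, sum[0..5]=15 -> [2, 4, 4, 8, 13, 15] (max |s|=15)
Stage 5 (DIFF): s[0]=2, 4-2=2, 4-4=0, 8-4=4, 13-8=5, 15-13=2 -> [2, 2, 0, 4, 5, 2] (max |s|=5)
Stage 6 (AMPLIFY 3): 2*3=6, 2*3=6, 0*3=0, 4*3=12, 5*3=15, 2*3=6 -> [6, 6, 0, 12, 15, 6] (max |s|=15)
Overall max amplitude: 15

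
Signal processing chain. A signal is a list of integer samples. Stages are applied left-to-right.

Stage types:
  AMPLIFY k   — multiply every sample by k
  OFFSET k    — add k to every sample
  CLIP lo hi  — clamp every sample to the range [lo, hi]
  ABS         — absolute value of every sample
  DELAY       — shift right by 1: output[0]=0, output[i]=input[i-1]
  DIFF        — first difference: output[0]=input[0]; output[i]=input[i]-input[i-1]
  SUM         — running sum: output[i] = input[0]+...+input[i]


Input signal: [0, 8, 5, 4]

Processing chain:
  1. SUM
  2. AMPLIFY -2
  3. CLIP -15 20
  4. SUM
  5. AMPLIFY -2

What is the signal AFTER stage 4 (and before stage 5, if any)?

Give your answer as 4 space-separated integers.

Input: [0, 8, 5, 4]
Stage 1 (SUM): sum[0..0]=0, sum[0..1]=8, sum[0..2]=13, sum[0..3]=17 -> [0, 8, 13, 17]
Stage 2 (AMPLIFY -2): 0*-2=0, 8*-2=-16, 13*-2=-26, 17*-2=-34 -> [0, -16, -26, -34]
Stage 3 (CLIP -15 20): clip(0,-15,20)=0, clip(-16,-15,20)=-15, clip(-26,-15,20)=-15, clip(-34,-15,20)=-15 -> [0, -15, -15, -15]
Stage 4 (SUM): sum[0..0]=0, sum[0..1]=-15, sum[0..2]=-30, sum[0..3]=-45 -> [0, -15, -30, -45]

Answer: 0 -15 -30 -45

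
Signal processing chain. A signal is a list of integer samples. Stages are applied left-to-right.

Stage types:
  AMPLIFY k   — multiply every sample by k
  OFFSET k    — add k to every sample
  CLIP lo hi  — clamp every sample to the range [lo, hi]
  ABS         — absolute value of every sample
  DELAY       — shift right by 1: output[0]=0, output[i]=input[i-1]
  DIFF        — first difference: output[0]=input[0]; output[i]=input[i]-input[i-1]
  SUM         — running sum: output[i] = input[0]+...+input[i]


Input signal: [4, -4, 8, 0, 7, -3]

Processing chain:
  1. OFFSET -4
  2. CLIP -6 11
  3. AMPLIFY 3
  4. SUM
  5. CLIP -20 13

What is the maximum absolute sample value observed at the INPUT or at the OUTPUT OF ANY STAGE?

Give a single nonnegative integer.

Input: [4, -4, 8, 0, 7, -3] (max |s|=8)
Stage 1 (OFFSET -4): 4+-4=0, -4+-4=-8, 8+-4=4, 0+-4=-4, 7+-4=3, -3+-4=-7 -> [0, -8, 4, -4, 3, -7] (max |s|=8)
Stage 2 (CLIP -6 11): clip(0,-6,11)=0, clip(-8,-6,11)=-6, clip(4,-6,11)=4, clip(-4,-6,11)=-4, clip(3,-6,11)=3, clip(-7,-6,11)=-6 -> [0, -6, 4, -4, 3, -6] (max |s|=6)
Stage 3 (AMPLIFY 3): 0*3=0, -6*3=-18, 4*3=12, -4*3=-12, 3*3=9, -6*3=-18 -> [0, -18, 12, -12, 9, -18] (max |s|=18)
Stage 4 (SUM): sum[0..0]=0, sum[0..1]=-18, sum[0..2]=-6, sum[0..3]=-18, sum[0..4]=-9, sum[0..5]=-27 -> [0, -18, -6, -18, -9, -27] (max |s|=27)
Stage 5 (CLIP -20 13): clip(0,-20,13)=0, clip(-18,-20,13)=-18, clip(-6,-20,13)=-6, clip(-18,-20,13)=-18, clip(-9,-20,13)=-9, clip(-27,-20,13)=-20 -> [0, -18, -6, -18, -9, -20] (max |s|=20)
Overall max amplitude: 27

Answer: 27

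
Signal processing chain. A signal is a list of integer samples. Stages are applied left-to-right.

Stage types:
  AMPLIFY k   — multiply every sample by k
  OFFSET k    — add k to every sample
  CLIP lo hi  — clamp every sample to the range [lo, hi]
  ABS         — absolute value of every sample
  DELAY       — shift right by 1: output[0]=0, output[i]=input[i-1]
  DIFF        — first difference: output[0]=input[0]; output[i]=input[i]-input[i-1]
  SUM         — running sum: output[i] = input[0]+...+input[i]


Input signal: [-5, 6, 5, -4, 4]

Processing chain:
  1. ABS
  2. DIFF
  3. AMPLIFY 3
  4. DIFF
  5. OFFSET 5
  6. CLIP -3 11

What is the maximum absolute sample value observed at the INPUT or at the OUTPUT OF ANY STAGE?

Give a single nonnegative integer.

Answer: 20

Derivation:
Input: [-5, 6, 5, -4, 4] (max |s|=6)
Stage 1 (ABS): |-5|=5, |6|=6, |5|=5, |-4|=4, |4|=4 -> [5, 6, 5, 4, 4] (max |s|=6)
Stage 2 (DIFF): s[0]=5, 6-5=1, 5-6=-1, 4-5=-1, 4-4=0 -> [5, 1, -1, -1, 0] (max |s|=5)
Stage 3 (AMPLIFY 3): 5*3=15, 1*3=3, -1*3=-3, -1*3=-3, 0*3=0 -> [15, 3, -3, -3, 0] (max |s|=15)
Stage 4 (DIFF): s[0]=15, 3-15=-12, -3-3=-6, -3--3=0, 0--3=3 -> [15, -12, -6, 0, 3] (max |s|=15)
Stage 5 (OFFSET 5): 15+5=20, -12+5=-7, -6+5=-1, 0+5=5, 3+5=8 -> [20, -7, -1, 5, 8] (max |s|=20)
Stage 6 (CLIP -3 11): clip(20,-3,11)=11, clip(-7,-3,11)=-3, clip(-1,-3,11)=-1, clip(5,-3,11)=5, clip(8,-3,11)=8 -> [11, -3, -1, 5, 8] (max |s|=11)
Overall max amplitude: 20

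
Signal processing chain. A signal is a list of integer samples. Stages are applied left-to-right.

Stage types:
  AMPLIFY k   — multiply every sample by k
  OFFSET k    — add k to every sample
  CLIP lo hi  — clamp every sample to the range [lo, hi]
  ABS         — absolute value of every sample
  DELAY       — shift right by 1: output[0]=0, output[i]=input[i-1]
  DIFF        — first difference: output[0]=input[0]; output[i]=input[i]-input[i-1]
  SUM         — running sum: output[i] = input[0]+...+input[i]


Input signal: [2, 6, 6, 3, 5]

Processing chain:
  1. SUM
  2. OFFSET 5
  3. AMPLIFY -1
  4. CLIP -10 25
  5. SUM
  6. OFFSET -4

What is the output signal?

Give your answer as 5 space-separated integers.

Answer: -11 -21 -31 -41 -51

Derivation:
Input: [2, 6, 6, 3, 5]
Stage 1 (SUM): sum[0..0]=2, sum[0..1]=8, sum[0..2]=14, sum[0..3]=17, sum[0..4]=22 -> [2, 8, 14, 17, 22]
Stage 2 (OFFSET 5): 2+5=7, 8+5=13, 14+5=19, 17+5=22, 22+5=27 -> [7, 13, 19, 22, 27]
Stage 3 (AMPLIFY -1): 7*-1=-7, 13*-1=-13, 19*-1=-19, 22*-1=-22, 27*-1=-27 -> [-7, -13, -19, -22, -27]
Stage 4 (CLIP -10 25): clip(-7,-10,25)=-7, clip(-13,-10,25)=-10, clip(-19,-10,25)=-10, clip(-22,-10,25)=-10, clip(-27,-10,25)=-10 -> [-7, -10, -10, -10, -10]
Stage 5 (SUM): sum[0..0]=-7, sum[0..1]=-17, sum[0..2]=-27, sum[0..3]=-37, sum[0..4]=-47 -> [-7, -17, -27, -37, -47]
Stage 6 (OFFSET -4): -7+-4=-11, -17+-4=-21, -27+-4=-31, -37+-4=-41, -47+-4=-51 -> [-11, -21, -31, -41, -51]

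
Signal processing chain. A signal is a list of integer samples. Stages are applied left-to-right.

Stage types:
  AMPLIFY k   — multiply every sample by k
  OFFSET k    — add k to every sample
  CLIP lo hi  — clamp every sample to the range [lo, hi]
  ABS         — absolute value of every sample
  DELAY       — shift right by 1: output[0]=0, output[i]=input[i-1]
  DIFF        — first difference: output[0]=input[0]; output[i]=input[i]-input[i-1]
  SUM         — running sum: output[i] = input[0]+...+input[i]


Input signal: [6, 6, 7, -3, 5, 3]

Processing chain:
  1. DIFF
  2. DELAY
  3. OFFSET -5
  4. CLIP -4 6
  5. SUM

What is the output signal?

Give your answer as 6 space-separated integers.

Answer: -4 -3 -7 -11 -15 -12

Derivation:
Input: [6, 6, 7, -3, 5, 3]
Stage 1 (DIFF): s[0]=6, 6-6=0, 7-6=1, -3-7=-10, 5--3=8, 3-5=-2 -> [6, 0, 1, -10, 8, -2]
Stage 2 (DELAY): [0, 6, 0, 1, -10, 8] = [0, 6, 0, 1, -10, 8] -> [0, 6, 0, 1, -10, 8]
Stage 3 (OFFSET -5): 0+-5=-5, 6+-5=1, 0+-5=-5, 1+-5=-4, -10+-5=-15, 8+-5=3 -> [-5, 1, -5, -4, -15, 3]
Stage 4 (CLIP -4 6): clip(-5,-4,6)=-4, clip(1,-4,6)=1, clip(-5,-4,6)=-4, clip(-4,-4,6)=-4, clip(-15,-4,6)=-4, clip(3,-4,6)=3 -> [-4, 1, -4, -4, -4, 3]
Stage 5 (SUM): sum[0..0]=-4, sum[0..1]=-3, sum[0..2]=-7, sum[0..3]=-11, sum[0..4]=-15, sum[0..5]=-12 -> [-4, -3, -7, -11, -15, -12]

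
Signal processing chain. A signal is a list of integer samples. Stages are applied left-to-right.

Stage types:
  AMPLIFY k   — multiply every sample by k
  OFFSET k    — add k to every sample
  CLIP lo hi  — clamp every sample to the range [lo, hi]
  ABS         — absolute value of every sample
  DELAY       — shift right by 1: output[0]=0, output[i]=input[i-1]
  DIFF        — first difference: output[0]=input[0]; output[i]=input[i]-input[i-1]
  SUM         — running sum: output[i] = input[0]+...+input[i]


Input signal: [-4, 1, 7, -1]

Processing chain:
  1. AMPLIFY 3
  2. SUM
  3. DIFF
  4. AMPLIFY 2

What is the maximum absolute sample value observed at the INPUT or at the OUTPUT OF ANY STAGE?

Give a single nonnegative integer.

Answer: 42

Derivation:
Input: [-4, 1, 7, -1] (max |s|=7)
Stage 1 (AMPLIFY 3): -4*3=-12, 1*3=3, 7*3=21, -1*3=-3 -> [-12, 3, 21, -3] (max |s|=21)
Stage 2 (SUM): sum[0..0]=-12, sum[0..1]=-9, sum[0..2]=12, sum[0..3]=9 -> [-12, -9, 12, 9] (max |s|=12)
Stage 3 (DIFF): s[0]=-12, -9--12=3, 12--9=21, 9-12=-3 -> [-12, 3, 21, -3] (max |s|=21)
Stage 4 (AMPLIFY 2): -12*2=-24, 3*2=6, 21*2=42, -3*2=-6 -> [-24, 6, 42, -6] (max |s|=42)
Overall max amplitude: 42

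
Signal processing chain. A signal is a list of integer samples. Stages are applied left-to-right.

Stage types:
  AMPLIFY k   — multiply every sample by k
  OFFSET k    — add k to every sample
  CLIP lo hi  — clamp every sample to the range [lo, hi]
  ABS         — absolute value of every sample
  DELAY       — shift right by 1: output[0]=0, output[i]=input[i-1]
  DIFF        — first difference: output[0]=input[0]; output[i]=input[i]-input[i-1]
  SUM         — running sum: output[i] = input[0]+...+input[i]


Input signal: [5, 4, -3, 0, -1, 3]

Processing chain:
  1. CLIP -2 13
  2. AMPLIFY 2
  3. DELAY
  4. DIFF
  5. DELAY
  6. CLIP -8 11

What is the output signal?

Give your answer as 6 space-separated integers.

Answer: 0 0 10 -2 -8 4

Derivation:
Input: [5, 4, -3, 0, -1, 3]
Stage 1 (CLIP -2 13): clip(5,-2,13)=5, clip(4,-2,13)=4, clip(-3,-2,13)=-2, clip(0,-2,13)=0, clip(-1,-2,13)=-1, clip(3,-2,13)=3 -> [5, 4, -2, 0, -1, 3]
Stage 2 (AMPLIFY 2): 5*2=10, 4*2=8, -2*2=-4, 0*2=0, -1*2=-2, 3*2=6 -> [10, 8, -4, 0, -2, 6]
Stage 3 (DELAY): [0, 10, 8, -4, 0, -2] = [0, 10, 8, -4, 0, -2] -> [0, 10, 8, -4, 0, -2]
Stage 4 (DIFF): s[0]=0, 10-0=10, 8-10=-2, -4-8=-12, 0--4=4, -2-0=-2 -> [0, 10, -2, -12, 4, -2]
Stage 5 (DELAY): [0, 0, 10, -2, -12, 4] = [0, 0, 10, -2, -12, 4] -> [0, 0, 10, -2, -12, 4]
Stage 6 (CLIP -8 11): clip(0,-8,11)=0, clip(0,-8,11)=0, clip(10,-8,11)=10, clip(-2,-8,11)=-2, clip(-12,-8,11)=-8, clip(4,-8,11)=4 -> [0, 0, 10, -2, -8, 4]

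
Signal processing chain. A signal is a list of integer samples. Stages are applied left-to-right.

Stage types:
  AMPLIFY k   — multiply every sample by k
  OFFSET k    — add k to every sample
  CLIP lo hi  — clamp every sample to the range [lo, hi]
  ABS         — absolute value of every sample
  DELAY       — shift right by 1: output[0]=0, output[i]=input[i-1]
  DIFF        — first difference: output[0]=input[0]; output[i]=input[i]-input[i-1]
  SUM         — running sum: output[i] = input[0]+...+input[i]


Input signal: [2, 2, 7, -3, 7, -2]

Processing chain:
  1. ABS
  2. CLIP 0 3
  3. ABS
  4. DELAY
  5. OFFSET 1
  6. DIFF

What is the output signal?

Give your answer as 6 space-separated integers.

Input: [2, 2, 7, -3, 7, -2]
Stage 1 (ABS): |2|=2, |2|=2, |7|=7, |-3|=3, |7|=7, |-2|=2 -> [2, 2, 7, 3, 7, 2]
Stage 2 (CLIP 0 3): clip(2,0,3)=2, clip(2,0,3)=2, clip(7,0,3)=3, clip(3,0,3)=3, clip(7,0,3)=3, clip(2,0,3)=2 -> [2, 2, 3, 3, 3, 2]
Stage 3 (ABS): |2|=2, |2|=2, |3|=3, |3|=3, |3|=3, |2|=2 -> [2, 2, 3, 3, 3, 2]
Stage 4 (DELAY): [0, 2, 2, 3, 3, 3] = [0, 2, 2, 3, 3, 3] -> [0, 2, 2, 3, 3, 3]
Stage 5 (OFFSET 1): 0+1=1, 2+1=3, 2+1=3, 3+1=4, 3+1=4, 3+1=4 -> [1, 3, 3, 4, 4, 4]
Stage 6 (DIFF): s[0]=1, 3-1=2, 3-3=0, 4-3=1, 4-4=0, 4-4=0 -> [1, 2, 0, 1, 0, 0]

Answer: 1 2 0 1 0 0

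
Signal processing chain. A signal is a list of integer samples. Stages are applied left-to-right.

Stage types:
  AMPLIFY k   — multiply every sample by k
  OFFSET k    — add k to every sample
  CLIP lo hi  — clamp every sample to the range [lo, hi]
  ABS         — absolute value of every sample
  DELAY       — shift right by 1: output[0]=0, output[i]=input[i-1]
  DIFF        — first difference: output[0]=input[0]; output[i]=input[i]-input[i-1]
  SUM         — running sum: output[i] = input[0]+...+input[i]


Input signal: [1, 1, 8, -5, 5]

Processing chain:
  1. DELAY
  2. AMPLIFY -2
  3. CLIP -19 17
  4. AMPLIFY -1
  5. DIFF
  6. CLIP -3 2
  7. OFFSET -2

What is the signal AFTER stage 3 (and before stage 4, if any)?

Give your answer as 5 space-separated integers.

Input: [1, 1, 8, -5, 5]
Stage 1 (DELAY): [0, 1, 1, 8, -5] = [0, 1, 1, 8, -5] -> [0, 1, 1, 8, -5]
Stage 2 (AMPLIFY -2): 0*-2=0, 1*-2=-2, 1*-2=-2, 8*-2=-16, -5*-2=10 -> [0, -2, -2, -16, 10]
Stage 3 (CLIP -19 17): clip(0,-19,17)=0, clip(-2,-19,17)=-2, clip(-2,-19,17)=-2, clip(-16,-19,17)=-16, clip(10,-19,17)=10 -> [0, -2, -2, -16, 10]

Answer: 0 -2 -2 -16 10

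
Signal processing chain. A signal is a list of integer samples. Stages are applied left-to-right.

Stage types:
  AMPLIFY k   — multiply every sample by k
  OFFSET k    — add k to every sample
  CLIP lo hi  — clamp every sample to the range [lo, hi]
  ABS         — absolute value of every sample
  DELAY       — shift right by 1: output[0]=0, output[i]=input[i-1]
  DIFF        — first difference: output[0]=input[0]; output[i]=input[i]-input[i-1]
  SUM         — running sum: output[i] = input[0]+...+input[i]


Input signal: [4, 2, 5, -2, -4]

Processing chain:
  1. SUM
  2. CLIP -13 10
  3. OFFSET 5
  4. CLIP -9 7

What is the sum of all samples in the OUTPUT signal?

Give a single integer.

Answer: 35

Derivation:
Input: [4, 2, 5, -2, -4]
Stage 1 (SUM): sum[0..0]=4, sum[0..1]=6, sum[0..2]=11, sum[0..3]=9, sum[0..4]=5 -> [4, 6, 11, 9, 5]
Stage 2 (CLIP -13 10): clip(4,-13,10)=4, clip(6,-13,10)=6, clip(11,-13,10)=10, clip(9,-13,10)=9, clip(5,-13,10)=5 -> [4, 6, 10, 9, 5]
Stage 3 (OFFSET 5): 4+5=9, 6+5=11, 10+5=15, 9+5=14, 5+5=10 -> [9, 11, 15, 14, 10]
Stage 4 (CLIP -9 7): clip(9,-9,7)=7, clip(11,-9,7)=7, clip(15,-9,7)=7, clip(14,-9,7)=7, clip(10,-9,7)=7 -> [7, 7, 7, 7, 7]
Output sum: 35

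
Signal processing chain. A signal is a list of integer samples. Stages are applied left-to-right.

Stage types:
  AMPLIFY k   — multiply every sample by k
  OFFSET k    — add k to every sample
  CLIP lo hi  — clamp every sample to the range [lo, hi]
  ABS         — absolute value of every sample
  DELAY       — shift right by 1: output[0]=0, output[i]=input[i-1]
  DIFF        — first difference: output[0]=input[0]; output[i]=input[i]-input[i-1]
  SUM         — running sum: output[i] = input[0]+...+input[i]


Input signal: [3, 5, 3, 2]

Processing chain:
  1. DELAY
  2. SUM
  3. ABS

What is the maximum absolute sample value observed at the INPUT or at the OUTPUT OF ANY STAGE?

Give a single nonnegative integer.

Input: [3, 5, 3, 2] (max |s|=5)
Stage 1 (DELAY): [0, 3, 5, 3] = [0, 3, 5, 3] -> [0, 3, 5, 3] (max |s|=5)
Stage 2 (SUM): sum[0..0]=0, sum[0..1]=3, sum[0..2]=8, sum[0..3]=11 -> [0, 3, 8, 11] (max |s|=11)
Stage 3 (ABS): |0|=0, |3|=3, |8|=8, |11|=11 -> [0, 3, 8, 11] (max |s|=11)
Overall max amplitude: 11

Answer: 11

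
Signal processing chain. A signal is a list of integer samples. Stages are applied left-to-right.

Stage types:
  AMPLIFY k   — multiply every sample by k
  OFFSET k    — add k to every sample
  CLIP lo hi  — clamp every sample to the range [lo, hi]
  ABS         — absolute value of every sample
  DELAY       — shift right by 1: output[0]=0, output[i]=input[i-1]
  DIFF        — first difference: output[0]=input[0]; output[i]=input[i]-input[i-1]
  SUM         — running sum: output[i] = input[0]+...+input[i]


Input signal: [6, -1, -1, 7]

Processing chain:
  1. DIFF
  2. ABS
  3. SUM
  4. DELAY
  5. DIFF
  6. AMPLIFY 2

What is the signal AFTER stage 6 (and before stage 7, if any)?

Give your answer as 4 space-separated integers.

Input: [6, -1, -1, 7]
Stage 1 (DIFF): s[0]=6, -1-6=-7, -1--1=0, 7--1=8 -> [6, -7, 0, 8]
Stage 2 (ABS): |6|=6, |-7|=7, |0|=0, |8|=8 -> [6, 7, 0, 8]
Stage 3 (SUM): sum[0..0]=6, sum[0..1]=13, sum[0..2]=13, sum[0..3]=21 -> [6, 13, 13, 21]
Stage 4 (DELAY): [0, 6, 13, 13] = [0, 6, 13, 13] -> [0, 6, 13, 13]
Stage 5 (DIFF): s[0]=0, 6-0=6, 13-6=7, 13-13=0 -> [0, 6, 7, 0]
Stage 6 (AMPLIFY 2): 0*2=0, 6*2=12, 7*2=14, 0*2=0 -> [0, 12, 14, 0]

Answer: 0 12 14 0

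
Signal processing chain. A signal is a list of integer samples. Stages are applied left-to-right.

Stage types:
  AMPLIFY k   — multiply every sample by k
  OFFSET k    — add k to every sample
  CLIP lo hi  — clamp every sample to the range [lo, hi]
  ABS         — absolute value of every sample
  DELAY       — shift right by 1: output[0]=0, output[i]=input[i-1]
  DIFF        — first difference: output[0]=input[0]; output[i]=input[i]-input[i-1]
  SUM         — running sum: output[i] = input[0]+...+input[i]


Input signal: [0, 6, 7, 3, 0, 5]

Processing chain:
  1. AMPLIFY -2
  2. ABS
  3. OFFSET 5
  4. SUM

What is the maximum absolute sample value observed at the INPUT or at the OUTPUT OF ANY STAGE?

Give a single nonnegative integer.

Input: [0, 6, 7, 3, 0, 5] (max |s|=7)
Stage 1 (AMPLIFY -2): 0*-2=0, 6*-2=-12, 7*-2=-14, 3*-2=-6, 0*-2=0, 5*-2=-10 -> [0, -12, -14, -6, 0, -10] (max |s|=14)
Stage 2 (ABS): |0|=0, |-12|=12, |-14|=14, |-6|=6, |0|=0, |-10|=10 -> [0, 12, 14, 6, 0, 10] (max |s|=14)
Stage 3 (OFFSET 5): 0+5=5, 12+5=17, 14+5=19, 6+5=11, 0+5=5, 10+5=15 -> [5, 17, 19, 11, 5, 15] (max |s|=19)
Stage 4 (SUM): sum[0..0]=5, sum[0..1]=22, sum[0..2]=41, sum[0..3]=52, sum[0..4]=57, sum[0..5]=72 -> [5, 22, 41, 52, 57, 72] (max |s|=72)
Overall max amplitude: 72

Answer: 72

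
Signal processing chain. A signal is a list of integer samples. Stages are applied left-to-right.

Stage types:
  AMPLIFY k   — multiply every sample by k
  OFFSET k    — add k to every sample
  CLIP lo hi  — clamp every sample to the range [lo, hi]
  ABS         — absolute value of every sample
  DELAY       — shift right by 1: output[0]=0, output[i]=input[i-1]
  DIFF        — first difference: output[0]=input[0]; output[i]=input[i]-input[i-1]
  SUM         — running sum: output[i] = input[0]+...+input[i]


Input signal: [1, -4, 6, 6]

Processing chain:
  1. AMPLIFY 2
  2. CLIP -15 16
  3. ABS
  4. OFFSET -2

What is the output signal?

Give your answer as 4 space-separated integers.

Input: [1, -4, 6, 6]
Stage 1 (AMPLIFY 2): 1*2=2, -4*2=-8, 6*2=12, 6*2=12 -> [2, -8, 12, 12]
Stage 2 (CLIP -15 16): clip(2,-15,16)=2, clip(-8,-15,16)=-8, clip(12,-15,16)=12, clip(12,-15,16)=12 -> [2, -8, 12, 12]
Stage 3 (ABS): |2|=2, |-8|=8, |12|=12, |12|=12 -> [2, 8, 12, 12]
Stage 4 (OFFSET -2): 2+-2=0, 8+-2=6, 12+-2=10, 12+-2=10 -> [0, 6, 10, 10]

Answer: 0 6 10 10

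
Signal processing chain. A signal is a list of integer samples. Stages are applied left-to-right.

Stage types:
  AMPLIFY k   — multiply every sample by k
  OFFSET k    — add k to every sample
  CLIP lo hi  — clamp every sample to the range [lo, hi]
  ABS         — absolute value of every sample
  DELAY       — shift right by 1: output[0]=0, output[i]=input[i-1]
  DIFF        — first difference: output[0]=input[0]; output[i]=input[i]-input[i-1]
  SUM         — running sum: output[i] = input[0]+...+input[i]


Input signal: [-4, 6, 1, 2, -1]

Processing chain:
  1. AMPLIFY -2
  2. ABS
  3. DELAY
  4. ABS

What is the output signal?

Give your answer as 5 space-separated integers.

Answer: 0 8 12 2 4

Derivation:
Input: [-4, 6, 1, 2, -1]
Stage 1 (AMPLIFY -2): -4*-2=8, 6*-2=-12, 1*-2=-2, 2*-2=-4, -1*-2=2 -> [8, -12, -2, -4, 2]
Stage 2 (ABS): |8|=8, |-12|=12, |-2|=2, |-4|=4, |2|=2 -> [8, 12, 2, 4, 2]
Stage 3 (DELAY): [0, 8, 12, 2, 4] = [0, 8, 12, 2, 4] -> [0, 8, 12, 2, 4]
Stage 4 (ABS): |0|=0, |8|=8, |12|=12, |2|=2, |4|=4 -> [0, 8, 12, 2, 4]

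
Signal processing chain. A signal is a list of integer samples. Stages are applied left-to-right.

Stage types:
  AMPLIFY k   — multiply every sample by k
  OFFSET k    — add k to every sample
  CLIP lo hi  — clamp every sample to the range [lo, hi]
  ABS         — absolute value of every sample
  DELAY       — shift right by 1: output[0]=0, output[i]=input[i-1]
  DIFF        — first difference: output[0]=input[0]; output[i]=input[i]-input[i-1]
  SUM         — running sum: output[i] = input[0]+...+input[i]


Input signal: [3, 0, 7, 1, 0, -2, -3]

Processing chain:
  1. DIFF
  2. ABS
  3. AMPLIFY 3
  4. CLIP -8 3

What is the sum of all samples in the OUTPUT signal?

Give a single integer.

Answer: 21

Derivation:
Input: [3, 0, 7, 1, 0, -2, -3]
Stage 1 (DIFF): s[0]=3, 0-3=-3, 7-0=7, 1-7=-6, 0-1=-1, -2-0=-2, -3--2=-1 -> [3, -3, 7, -6, -1, -2, -1]
Stage 2 (ABS): |3|=3, |-3|=3, |7|=7, |-6|=6, |-1|=1, |-2|=2, |-1|=1 -> [3, 3, 7, 6, 1, 2, 1]
Stage 3 (AMPLIFY 3): 3*3=9, 3*3=9, 7*3=21, 6*3=18, 1*3=3, 2*3=6, 1*3=3 -> [9, 9, 21, 18, 3, 6, 3]
Stage 4 (CLIP -8 3): clip(9,-8,3)=3, clip(9,-8,3)=3, clip(21,-8,3)=3, clip(18,-8,3)=3, clip(3,-8,3)=3, clip(6,-8,3)=3, clip(3,-8,3)=3 -> [3, 3, 3, 3, 3, 3, 3]
Output sum: 21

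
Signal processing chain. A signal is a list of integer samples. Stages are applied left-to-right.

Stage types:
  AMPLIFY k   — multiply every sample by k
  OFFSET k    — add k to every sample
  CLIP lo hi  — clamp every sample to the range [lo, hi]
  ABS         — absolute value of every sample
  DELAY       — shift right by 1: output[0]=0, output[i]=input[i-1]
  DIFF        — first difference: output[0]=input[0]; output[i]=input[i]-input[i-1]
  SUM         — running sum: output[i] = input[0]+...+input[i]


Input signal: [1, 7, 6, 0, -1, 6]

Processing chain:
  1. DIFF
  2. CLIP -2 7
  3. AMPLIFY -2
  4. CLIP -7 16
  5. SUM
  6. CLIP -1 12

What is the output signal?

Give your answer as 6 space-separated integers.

Answer: -1 -1 -1 -1 -1 -1

Derivation:
Input: [1, 7, 6, 0, -1, 6]
Stage 1 (DIFF): s[0]=1, 7-1=6, 6-7=-1, 0-6=-6, -1-0=-1, 6--1=7 -> [1, 6, -1, -6, -1, 7]
Stage 2 (CLIP -2 7): clip(1,-2,7)=1, clip(6,-2,7)=6, clip(-1,-2,7)=-1, clip(-6,-2,7)=-2, clip(-1,-2,7)=-1, clip(7,-2,7)=7 -> [1, 6, -1, -2, -1, 7]
Stage 3 (AMPLIFY -2): 1*-2=-2, 6*-2=-12, -1*-2=2, -2*-2=4, -1*-2=2, 7*-2=-14 -> [-2, -12, 2, 4, 2, -14]
Stage 4 (CLIP -7 16): clip(-2,-7,16)=-2, clip(-12,-7,16)=-7, clip(2,-7,16)=2, clip(4,-7,16)=4, clip(2,-7,16)=2, clip(-14,-7,16)=-7 -> [-2, -7, 2, 4, 2, -7]
Stage 5 (SUM): sum[0..0]=-2, sum[0..1]=-9, sum[0..2]=-7, sum[0..3]=-3, sum[0..4]=-1, sum[0..5]=-8 -> [-2, -9, -7, -3, -1, -8]
Stage 6 (CLIP -1 12): clip(-2,-1,12)=-1, clip(-9,-1,12)=-1, clip(-7,-1,12)=-1, clip(-3,-1,12)=-1, clip(-1,-1,12)=-1, clip(-8,-1,12)=-1 -> [-1, -1, -1, -1, -1, -1]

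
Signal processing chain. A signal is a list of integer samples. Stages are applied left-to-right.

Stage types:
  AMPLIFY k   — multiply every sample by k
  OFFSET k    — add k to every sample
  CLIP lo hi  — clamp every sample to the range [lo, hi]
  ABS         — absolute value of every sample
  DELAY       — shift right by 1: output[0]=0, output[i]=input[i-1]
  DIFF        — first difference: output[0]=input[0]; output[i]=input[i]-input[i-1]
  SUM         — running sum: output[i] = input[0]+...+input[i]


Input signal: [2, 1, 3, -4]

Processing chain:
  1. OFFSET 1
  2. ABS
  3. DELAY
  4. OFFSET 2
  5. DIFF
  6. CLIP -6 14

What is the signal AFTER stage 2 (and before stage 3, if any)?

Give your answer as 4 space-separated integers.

Answer: 3 2 4 3

Derivation:
Input: [2, 1, 3, -4]
Stage 1 (OFFSET 1): 2+1=3, 1+1=2, 3+1=4, -4+1=-3 -> [3, 2, 4, -3]
Stage 2 (ABS): |3|=3, |2|=2, |4|=4, |-3|=3 -> [3, 2, 4, 3]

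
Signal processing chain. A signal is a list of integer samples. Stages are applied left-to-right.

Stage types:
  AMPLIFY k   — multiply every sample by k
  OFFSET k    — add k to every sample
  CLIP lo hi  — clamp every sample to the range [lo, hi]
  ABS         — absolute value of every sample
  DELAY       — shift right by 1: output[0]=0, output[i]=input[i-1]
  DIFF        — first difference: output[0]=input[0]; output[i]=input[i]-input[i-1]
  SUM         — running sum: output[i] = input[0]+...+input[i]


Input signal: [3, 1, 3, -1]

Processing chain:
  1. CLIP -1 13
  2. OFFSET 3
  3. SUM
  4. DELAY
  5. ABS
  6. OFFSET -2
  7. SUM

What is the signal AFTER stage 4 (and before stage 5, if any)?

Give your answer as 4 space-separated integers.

Input: [3, 1, 3, -1]
Stage 1 (CLIP -1 13): clip(3,-1,13)=3, clip(1,-1,13)=1, clip(3,-1,13)=3, clip(-1,-1,13)=-1 -> [3, 1, 3, -1]
Stage 2 (OFFSET 3): 3+3=6, 1+3=4, 3+3=6, -1+3=2 -> [6, 4, 6, 2]
Stage 3 (SUM): sum[0..0]=6, sum[0..1]=10, sum[0..2]=16, sum[0..3]=18 -> [6, 10, 16, 18]
Stage 4 (DELAY): [0, 6, 10, 16] = [0, 6, 10, 16] -> [0, 6, 10, 16]

Answer: 0 6 10 16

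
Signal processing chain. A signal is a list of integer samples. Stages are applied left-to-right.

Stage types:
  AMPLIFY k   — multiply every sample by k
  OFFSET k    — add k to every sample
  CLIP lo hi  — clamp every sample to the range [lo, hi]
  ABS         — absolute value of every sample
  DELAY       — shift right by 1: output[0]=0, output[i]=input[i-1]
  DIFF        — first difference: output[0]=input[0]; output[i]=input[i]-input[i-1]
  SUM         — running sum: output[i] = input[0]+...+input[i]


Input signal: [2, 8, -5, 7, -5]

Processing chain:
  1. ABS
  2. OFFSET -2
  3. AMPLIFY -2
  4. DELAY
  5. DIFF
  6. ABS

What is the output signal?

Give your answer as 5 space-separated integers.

Input: [2, 8, -5, 7, -5]
Stage 1 (ABS): |2|=2, |8|=8, |-5|=5, |7|=7, |-5|=5 -> [2, 8, 5, 7, 5]
Stage 2 (OFFSET -2): 2+-2=0, 8+-2=6, 5+-2=3, 7+-2=5, 5+-2=3 -> [0, 6, 3, 5, 3]
Stage 3 (AMPLIFY -2): 0*-2=0, 6*-2=-12, 3*-2=-6, 5*-2=-10, 3*-2=-6 -> [0, -12, -6, -10, -6]
Stage 4 (DELAY): [0, 0, -12, -6, -10] = [0, 0, -12, -6, -10] -> [0, 0, -12, -6, -10]
Stage 5 (DIFF): s[0]=0, 0-0=0, -12-0=-12, -6--12=6, -10--6=-4 -> [0, 0, -12, 6, -4]
Stage 6 (ABS): |0|=0, |0|=0, |-12|=12, |6|=6, |-4|=4 -> [0, 0, 12, 6, 4]

Answer: 0 0 12 6 4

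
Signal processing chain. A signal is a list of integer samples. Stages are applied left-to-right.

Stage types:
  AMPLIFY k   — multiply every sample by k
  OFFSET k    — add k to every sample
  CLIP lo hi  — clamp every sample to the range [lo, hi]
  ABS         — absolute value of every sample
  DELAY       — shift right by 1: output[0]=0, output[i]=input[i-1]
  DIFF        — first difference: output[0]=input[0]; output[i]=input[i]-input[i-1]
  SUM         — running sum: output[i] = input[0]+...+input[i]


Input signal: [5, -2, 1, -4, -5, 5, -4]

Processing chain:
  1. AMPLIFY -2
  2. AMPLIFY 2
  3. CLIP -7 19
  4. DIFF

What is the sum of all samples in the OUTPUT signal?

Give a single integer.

Answer: 16

Derivation:
Input: [5, -2, 1, -4, -5, 5, -4]
Stage 1 (AMPLIFY -2): 5*-2=-10, -2*-2=4, 1*-2=-2, -4*-2=8, -5*-2=10, 5*-2=-10, -4*-2=8 -> [-10, 4, -2, 8, 10, -10, 8]
Stage 2 (AMPLIFY 2): -10*2=-20, 4*2=8, -2*2=-4, 8*2=16, 10*2=20, -10*2=-20, 8*2=16 -> [-20, 8, -4, 16, 20, -20, 16]
Stage 3 (CLIP -7 19): clip(-20,-7,19)=-7, clip(8,-7,19)=8, clip(-4,-7,19)=-4, clip(16,-7,19)=16, clip(20,-7,19)=19, clip(-20,-7,19)=-7, clip(16,-7,19)=16 -> [-7, 8, -4, 16, 19, -7, 16]
Stage 4 (DIFF): s[0]=-7, 8--7=15, -4-8=-12, 16--4=20, 19-16=3, -7-19=-26, 16--7=23 -> [-7, 15, -12, 20, 3, -26, 23]
Output sum: 16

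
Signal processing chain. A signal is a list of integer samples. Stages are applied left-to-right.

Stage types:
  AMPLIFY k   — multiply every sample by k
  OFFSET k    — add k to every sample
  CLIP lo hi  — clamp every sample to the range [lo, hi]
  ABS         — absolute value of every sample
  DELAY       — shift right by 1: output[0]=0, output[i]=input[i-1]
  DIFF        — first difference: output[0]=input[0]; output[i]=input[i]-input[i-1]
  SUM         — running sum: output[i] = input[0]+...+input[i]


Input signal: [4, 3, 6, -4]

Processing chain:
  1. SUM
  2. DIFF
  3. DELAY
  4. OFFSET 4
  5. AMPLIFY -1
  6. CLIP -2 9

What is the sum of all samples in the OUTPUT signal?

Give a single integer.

Answer: -8

Derivation:
Input: [4, 3, 6, -4]
Stage 1 (SUM): sum[0..0]=4, sum[0..1]=7, sum[0..2]=13, sum[0..3]=9 -> [4, 7, 13, 9]
Stage 2 (DIFF): s[0]=4, 7-4=3, 13-7=6, 9-13=-4 -> [4, 3, 6, -4]
Stage 3 (DELAY): [0, 4, 3, 6] = [0, 4, 3, 6] -> [0, 4, 3, 6]
Stage 4 (OFFSET 4): 0+4=4, 4+4=8, 3+4=7, 6+4=10 -> [4, 8, 7, 10]
Stage 5 (AMPLIFY -1): 4*-1=-4, 8*-1=-8, 7*-1=-7, 10*-1=-10 -> [-4, -8, -7, -10]
Stage 6 (CLIP -2 9): clip(-4,-2,9)=-2, clip(-8,-2,9)=-2, clip(-7,-2,9)=-2, clip(-10,-2,9)=-2 -> [-2, -2, -2, -2]
Output sum: -8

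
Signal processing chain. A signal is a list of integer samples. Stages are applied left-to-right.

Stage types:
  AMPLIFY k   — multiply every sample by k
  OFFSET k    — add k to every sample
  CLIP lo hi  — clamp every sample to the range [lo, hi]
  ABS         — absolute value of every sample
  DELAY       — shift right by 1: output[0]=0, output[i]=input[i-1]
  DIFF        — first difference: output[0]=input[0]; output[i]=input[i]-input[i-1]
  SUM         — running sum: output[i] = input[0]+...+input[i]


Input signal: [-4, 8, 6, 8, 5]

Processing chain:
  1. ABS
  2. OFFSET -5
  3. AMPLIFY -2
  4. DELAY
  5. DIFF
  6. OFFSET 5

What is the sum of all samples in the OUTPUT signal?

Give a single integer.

Answer: 19

Derivation:
Input: [-4, 8, 6, 8, 5]
Stage 1 (ABS): |-4|=4, |8|=8, |6|=6, |8|=8, |5|=5 -> [4, 8, 6, 8, 5]
Stage 2 (OFFSET -5): 4+-5=-1, 8+-5=3, 6+-5=1, 8+-5=3, 5+-5=0 -> [-1, 3, 1, 3, 0]
Stage 3 (AMPLIFY -2): -1*-2=2, 3*-2=-6, 1*-2=-2, 3*-2=-6, 0*-2=0 -> [2, -6, -2, -6, 0]
Stage 4 (DELAY): [0, 2, -6, -2, -6] = [0, 2, -6, -2, -6] -> [0, 2, -6, -2, -6]
Stage 5 (DIFF): s[0]=0, 2-0=2, -6-2=-8, -2--6=4, -6--2=-4 -> [0, 2, -8, 4, -4]
Stage 6 (OFFSET 5): 0+5=5, 2+5=7, -8+5=-3, 4+5=9, -4+5=1 -> [5, 7, -3, 9, 1]
Output sum: 19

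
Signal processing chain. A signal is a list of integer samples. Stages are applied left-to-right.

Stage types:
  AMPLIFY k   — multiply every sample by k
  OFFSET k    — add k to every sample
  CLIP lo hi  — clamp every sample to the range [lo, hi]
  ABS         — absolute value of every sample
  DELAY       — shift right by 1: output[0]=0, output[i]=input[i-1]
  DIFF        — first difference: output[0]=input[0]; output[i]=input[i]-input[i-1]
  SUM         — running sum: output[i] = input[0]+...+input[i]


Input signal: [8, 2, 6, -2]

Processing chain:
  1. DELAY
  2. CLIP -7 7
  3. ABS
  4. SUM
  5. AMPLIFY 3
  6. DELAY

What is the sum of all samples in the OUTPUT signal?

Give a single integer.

Answer: 48

Derivation:
Input: [8, 2, 6, -2]
Stage 1 (DELAY): [0, 8, 2, 6] = [0, 8, 2, 6] -> [0, 8, 2, 6]
Stage 2 (CLIP -7 7): clip(0,-7,7)=0, clip(8,-7,7)=7, clip(2,-7,7)=2, clip(6,-7,7)=6 -> [0, 7, 2, 6]
Stage 3 (ABS): |0|=0, |7|=7, |2|=2, |6|=6 -> [0, 7, 2, 6]
Stage 4 (SUM): sum[0..0]=0, sum[0..1]=7, sum[0..2]=9, sum[0..3]=15 -> [0, 7, 9, 15]
Stage 5 (AMPLIFY 3): 0*3=0, 7*3=21, 9*3=27, 15*3=45 -> [0, 21, 27, 45]
Stage 6 (DELAY): [0, 0, 21, 27] = [0, 0, 21, 27] -> [0, 0, 21, 27]
Output sum: 48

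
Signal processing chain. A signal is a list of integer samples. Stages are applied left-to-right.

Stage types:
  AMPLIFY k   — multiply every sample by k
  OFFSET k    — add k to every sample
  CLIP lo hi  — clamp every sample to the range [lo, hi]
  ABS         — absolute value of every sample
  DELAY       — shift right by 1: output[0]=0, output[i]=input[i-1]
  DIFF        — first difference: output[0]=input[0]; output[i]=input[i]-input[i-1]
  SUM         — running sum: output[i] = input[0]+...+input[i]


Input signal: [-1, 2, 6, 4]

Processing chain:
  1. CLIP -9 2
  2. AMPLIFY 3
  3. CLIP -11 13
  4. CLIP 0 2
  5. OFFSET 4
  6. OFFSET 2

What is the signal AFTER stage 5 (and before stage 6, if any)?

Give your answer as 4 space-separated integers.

Input: [-1, 2, 6, 4]
Stage 1 (CLIP -9 2): clip(-1,-9,2)=-1, clip(2,-9,2)=2, clip(6,-9,2)=2, clip(4,-9,2)=2 -> [-1, 2, 2, 2]
Stage 2 (AMPLIFY 3): -1*3=-3, 2*3=6, 2*3=6, 2*3=6 -> [-3, 6, 6, 6]
Stage 3 (CLIP -11 13): clip(-3,-11,13)=-3, clip(6,-11,13)=6, clip(6,-11,13)=6, clip(6,-11,13)=6 -> [-3, 6, 6, 6]
Stage 4 (CLIP 0 2): clip(-3,0,2)=0, clip(6,0,2)=2, clip(6,0,2)=2, clip(6,0,2)=2 -> [0, 2, 2, 2]
Stage 5 (OFFSET 4): 0+4=4, 2+4=6, 2+4=6, 2+4=6 -> [4, 6, 6, 6]

Answer: 4 6 6 6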